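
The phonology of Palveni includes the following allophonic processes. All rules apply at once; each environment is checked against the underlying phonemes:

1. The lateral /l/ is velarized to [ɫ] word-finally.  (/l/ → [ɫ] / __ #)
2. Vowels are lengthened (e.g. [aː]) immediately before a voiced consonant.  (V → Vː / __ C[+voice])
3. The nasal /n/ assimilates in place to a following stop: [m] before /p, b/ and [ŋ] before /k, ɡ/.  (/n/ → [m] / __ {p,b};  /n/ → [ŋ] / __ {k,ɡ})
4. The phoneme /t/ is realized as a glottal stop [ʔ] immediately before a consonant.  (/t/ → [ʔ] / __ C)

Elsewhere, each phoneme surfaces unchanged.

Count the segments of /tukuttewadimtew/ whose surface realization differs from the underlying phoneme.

Segments that undergo a rule: /t/ → [ʔ] (rule 4); /e/ → [eː] (rule 2); /a/ → [aː] (rule 2); /i/ → [iː] (rule 2); /e/ → [eː] (rule 2).
All other segments surface unchanged.

5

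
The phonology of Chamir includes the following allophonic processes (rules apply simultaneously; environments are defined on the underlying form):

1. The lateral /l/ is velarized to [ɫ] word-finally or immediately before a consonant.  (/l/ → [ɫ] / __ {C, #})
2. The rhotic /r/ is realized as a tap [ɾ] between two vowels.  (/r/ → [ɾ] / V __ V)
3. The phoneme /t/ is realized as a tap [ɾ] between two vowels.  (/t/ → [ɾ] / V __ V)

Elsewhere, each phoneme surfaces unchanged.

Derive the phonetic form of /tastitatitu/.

[tastiɾaɾiɾu]

/t/ (word-initial) is in the target of rule 3 but the environment (between two vowels) is not met → [t].
/t/ (between /s/ and /i/) fails the environment for rule 3, so it stays [t].
Rule 3 applies to /t/ (between /i/ and /a/: between two vowels) → [ɾ].
/t/ (between /a/ and /i/) occurs between two vowels → [ɾ] by rule 3.
/t/ — between /i/ and /u/, between two vowels — surfaces as [ɾ] (rule 3).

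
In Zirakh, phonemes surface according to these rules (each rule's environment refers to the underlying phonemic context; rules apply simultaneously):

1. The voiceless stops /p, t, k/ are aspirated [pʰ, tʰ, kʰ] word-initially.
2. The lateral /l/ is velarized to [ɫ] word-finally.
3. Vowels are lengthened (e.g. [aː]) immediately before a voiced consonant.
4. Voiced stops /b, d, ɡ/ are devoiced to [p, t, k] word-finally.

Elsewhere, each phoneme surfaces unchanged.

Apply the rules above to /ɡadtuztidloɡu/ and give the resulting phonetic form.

/ɡ/ (word-initial) fails the environment for rule 4, so it stays [ɡ].
/a/ (between /ɡ/ and /d/) occurs before a voiced consonant → [aː] by rule 3.
/d/ (between /a/ and /t/) is in the target of rule 4 but the environment (word-finally) is not met → [d].
/t/ (between /d/ and /u/) is in the target of rule 1 but the environment (word-initially) is not met → [t].
/u/ (between /t/ and /z/) occurs before a voiced consonant → [uː] by rule 3.
/z/ (between /u/ and /t/) is unaffected → [z].
/t/ (between /z/ and /i/) is in the target of rule 1 but the environment (word-initially) is not met → [t].
/i/ — between /t/ and /d/, before a voiced consonant — surfaces as [iː] (rule 3).
/d/ — between /i/ and /l/; rule 4 does not apply here → [d].
/l/ (between /d/ and /o/) is in the target of rule 2 but the environment (word-finally) is not met → [l].
/o/ — between /l/ and /ɡ/, before a voiced consonant — surfaces as [oː] (rule 3).
/ɡ/ (between /o/ and /u/) fails the environment for rule 4, so it stays [ɡ].
/u/ (word-final) fails the environment for rule 3, so it stays [u].

[ɡaːdtuːztiːdloːɡu]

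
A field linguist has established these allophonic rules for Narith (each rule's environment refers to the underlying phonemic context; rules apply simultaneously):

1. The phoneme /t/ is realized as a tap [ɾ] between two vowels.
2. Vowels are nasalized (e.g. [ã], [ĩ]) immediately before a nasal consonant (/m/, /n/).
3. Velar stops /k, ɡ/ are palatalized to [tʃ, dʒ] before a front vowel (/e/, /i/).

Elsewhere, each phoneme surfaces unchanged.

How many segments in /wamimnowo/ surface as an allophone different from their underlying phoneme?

2

Segments that undergo a rule: /a/ → [ã] (rule 2); /i/ → [ĩ] (rule 2).
All other segments surface unchanged.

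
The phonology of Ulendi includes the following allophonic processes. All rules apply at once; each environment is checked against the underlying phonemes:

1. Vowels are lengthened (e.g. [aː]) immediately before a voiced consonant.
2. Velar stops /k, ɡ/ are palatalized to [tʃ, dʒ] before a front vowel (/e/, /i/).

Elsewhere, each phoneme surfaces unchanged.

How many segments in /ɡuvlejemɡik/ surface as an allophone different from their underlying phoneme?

4

Segments that undergo a rule: /u/ → [uː] (rule 1); /e/ → [eː] (rule 1); /e/ → [eː] (rule 1); /ɡ/ → [dʒ] (rule 2).
All other segments surface unchanged.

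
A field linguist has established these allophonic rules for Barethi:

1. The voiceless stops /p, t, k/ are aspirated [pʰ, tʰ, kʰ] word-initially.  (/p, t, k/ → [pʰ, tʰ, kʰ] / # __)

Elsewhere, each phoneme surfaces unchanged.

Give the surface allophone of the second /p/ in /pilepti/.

[p]

/p/ (between /e/ and /t/) is in the target of rule 1 but the environment (word-initially) is not met → [p].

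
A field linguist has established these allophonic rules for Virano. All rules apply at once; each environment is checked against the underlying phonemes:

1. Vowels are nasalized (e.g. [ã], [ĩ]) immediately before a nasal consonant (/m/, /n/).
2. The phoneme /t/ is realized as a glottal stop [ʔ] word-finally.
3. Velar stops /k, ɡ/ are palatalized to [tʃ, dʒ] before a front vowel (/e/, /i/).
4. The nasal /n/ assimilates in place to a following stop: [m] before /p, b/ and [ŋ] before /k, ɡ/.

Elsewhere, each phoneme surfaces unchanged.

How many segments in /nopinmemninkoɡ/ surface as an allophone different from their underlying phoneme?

Segments that undergo a rule: /i/ → [ĩ] (rule 1); /e/ → [ẽ] (rule 1); /i/ → [ĩ] (rule 1); /n/ → [ŋ] (rule 4).
All other segments surface unchanged.

4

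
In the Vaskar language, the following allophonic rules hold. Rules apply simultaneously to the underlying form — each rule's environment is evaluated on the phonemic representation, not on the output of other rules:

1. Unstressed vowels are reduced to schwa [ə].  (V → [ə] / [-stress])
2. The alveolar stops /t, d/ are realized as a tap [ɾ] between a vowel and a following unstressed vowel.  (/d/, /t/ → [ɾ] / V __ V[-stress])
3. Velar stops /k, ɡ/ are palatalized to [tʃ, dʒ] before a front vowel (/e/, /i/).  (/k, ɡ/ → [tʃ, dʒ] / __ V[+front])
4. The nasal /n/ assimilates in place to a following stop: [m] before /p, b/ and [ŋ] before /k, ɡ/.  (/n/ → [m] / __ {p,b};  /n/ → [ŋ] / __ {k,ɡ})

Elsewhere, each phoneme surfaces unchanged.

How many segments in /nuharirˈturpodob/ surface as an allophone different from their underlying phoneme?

Segments that undergo a rule: /u/ → [ə] (rule 1); /a/ → [ə] (rule 1); /i/ → [ə] (rule 1); /o/ → [ə] (rule 1); /d/ → [ɾ] (rule 2); /o/ → [ə] (rule 1).
All other segments surface unchanged.

6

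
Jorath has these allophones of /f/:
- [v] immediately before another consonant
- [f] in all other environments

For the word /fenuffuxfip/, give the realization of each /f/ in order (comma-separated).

Occurrence 1 (position 1): no conditioning environment matches → elsewhere allophone [f].
Occurrence 2 (position 5): immediately before another consonant → [v].
Occurrence 3 (position 6): no conditioning environment matches → elsewhere allophone [f].
Occurrence 4 (position 9): no conditioning environment matches → elsewhere allophone [f].

[f], [v], [f], [f]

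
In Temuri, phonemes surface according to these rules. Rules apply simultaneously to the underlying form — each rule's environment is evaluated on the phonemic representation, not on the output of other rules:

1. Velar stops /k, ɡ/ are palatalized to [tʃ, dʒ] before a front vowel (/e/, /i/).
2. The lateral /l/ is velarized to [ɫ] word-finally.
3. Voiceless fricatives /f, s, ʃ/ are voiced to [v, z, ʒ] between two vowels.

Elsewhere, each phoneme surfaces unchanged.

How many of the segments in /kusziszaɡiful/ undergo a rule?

3

Segments that undergo a rule: /ɡ/ → [dʒ] (rule 1); /f/ → [v] (rule 3); /l/ → [ɫ] (rule 2).
All other segments surface unchanged.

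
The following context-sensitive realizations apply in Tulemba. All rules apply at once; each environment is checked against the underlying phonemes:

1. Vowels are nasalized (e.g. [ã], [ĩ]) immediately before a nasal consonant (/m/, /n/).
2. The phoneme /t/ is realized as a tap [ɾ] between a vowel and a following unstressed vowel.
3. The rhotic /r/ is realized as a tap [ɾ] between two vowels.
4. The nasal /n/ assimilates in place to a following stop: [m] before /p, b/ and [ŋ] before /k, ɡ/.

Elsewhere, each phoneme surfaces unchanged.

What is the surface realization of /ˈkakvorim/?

[ˈkakvoɾĩm]

/k/ (word-initial): no rule targets it → [k].
/a/ (between /k/ and /k/) is in the target of rule 1 but the environment (before a nasal consonant) is not met → [a].
/k/ — not in any rule's target class → [k].
/v/ stays [v].
/o/ (between /v/ and /r/): rule 1 targets it, but not before a nasal consonant → unchanged [o].
/r/ — between /o/ and /i/, between two vowels — surfaces as [ɾ] (rule 3).
/i/ (between /r/ and /m/) occurs before a nasal consonant → [ĩ] by rule 1.
/m/ (word-final) is unaffected → [m].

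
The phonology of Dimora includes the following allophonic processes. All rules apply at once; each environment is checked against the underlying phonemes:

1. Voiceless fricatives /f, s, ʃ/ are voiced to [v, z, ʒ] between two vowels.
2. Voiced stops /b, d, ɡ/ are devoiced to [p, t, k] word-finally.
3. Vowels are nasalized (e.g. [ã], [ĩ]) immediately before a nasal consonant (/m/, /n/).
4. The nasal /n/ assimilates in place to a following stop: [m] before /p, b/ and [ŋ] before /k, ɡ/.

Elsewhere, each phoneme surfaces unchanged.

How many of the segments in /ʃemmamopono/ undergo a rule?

Segments that undergo a rule: /e/ → [ẽ] (rule 3); /a/ → [ã] (rule 3); /o/ → [õ] (rule 3).
All other segments surface unchanged.

3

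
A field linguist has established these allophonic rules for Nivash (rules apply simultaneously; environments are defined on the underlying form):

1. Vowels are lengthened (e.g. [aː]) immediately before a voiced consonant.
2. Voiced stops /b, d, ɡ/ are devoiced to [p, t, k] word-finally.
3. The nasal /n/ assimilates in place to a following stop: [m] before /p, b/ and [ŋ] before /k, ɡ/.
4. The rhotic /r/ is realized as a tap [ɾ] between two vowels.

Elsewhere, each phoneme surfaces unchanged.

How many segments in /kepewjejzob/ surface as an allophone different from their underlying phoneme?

Segments that undergo a rule: /e/ → [eː] (rule 1); /e/ → [eː] (rule 1); /o/ → [oː] (rule 1); /b/ → [p] (rule 2).
All other segments surface unchanged.

4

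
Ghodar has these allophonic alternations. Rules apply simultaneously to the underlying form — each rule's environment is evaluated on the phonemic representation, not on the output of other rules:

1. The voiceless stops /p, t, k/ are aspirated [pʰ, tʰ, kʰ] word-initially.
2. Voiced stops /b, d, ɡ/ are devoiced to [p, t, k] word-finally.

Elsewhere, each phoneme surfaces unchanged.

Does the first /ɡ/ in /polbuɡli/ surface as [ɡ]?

Yes

/ɡ/ (between /u/ and /l/) fails the environment for rule 2, so it stays [ɡ].
The actual realization is [ɡ], which matches [ɡ].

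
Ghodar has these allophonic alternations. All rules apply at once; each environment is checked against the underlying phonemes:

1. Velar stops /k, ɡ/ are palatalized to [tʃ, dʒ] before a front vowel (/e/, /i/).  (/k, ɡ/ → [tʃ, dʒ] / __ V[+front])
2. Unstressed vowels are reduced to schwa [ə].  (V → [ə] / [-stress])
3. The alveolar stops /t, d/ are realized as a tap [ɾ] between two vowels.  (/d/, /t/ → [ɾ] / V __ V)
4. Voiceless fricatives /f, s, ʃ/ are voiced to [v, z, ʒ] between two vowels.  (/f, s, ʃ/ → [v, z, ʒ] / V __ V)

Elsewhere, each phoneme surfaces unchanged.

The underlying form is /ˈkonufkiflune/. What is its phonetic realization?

/k/ — word-initial; rule 1 does not apply here → [k].
/o/ (between /k/ and /n/) is in the target of rule 2 but the environment (in an unstressed syllable) is not met → [o].
/n/ stays [n].
Rule 2 applies to /u/ (between /n/ and /f/: in an unstressed syllable) → [ə].
/f/ (between /u/ and /k/) is in the target of rule 4 but the environment (between two vowels) is not met → [f].
/k/ (between /f/ and /i/): before a front vowel, so rule 1 applies → [tʃ].
/i/ meets the environment for rule 2 (in an unstressed syllable) → [ə].
/f/ (between /i/ and /l/) is in the target of rule 4 but the environment (between two vowels) is not met → [f].
/l/ stays [l].
/u/ (between /l/ and /n/) occurs in an unstressed syllable → [ə] by rule 2.
/n/ (between /u/ and /e/) is unaffected → [n].
/e/ (word-final): in an unstressed syllable, so rule 2 applies → [ə].

[ˈkonəftʃəflənə]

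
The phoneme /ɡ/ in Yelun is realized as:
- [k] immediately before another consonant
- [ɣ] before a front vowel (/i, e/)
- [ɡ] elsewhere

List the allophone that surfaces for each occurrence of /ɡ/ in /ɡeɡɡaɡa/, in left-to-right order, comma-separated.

[ɣ], [k], [ɡ], [ɡ]

Occurrence 1 (position 1): before a front vowel (/i, e/) → [ɣ].
Occurrence 2 (position 3): immediately before another consonant → [k].
Occurrence 3 (position 4): no conditioning environment matches → elsewhere allophone [ɡ].
Occurrence 4 (position 6): no conditioning environment matches → elsewhere allophone [ɡ].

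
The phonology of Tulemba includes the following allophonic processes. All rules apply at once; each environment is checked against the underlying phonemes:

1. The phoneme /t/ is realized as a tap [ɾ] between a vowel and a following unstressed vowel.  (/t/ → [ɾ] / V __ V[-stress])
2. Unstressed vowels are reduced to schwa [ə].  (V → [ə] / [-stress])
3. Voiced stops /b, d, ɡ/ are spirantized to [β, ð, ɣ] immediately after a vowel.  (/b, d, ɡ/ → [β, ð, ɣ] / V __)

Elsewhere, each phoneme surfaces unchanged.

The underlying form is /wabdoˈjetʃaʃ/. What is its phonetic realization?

[wəβdəˈjetʃəʃ]

/a/ — between /w/ and /b/, in an unstressed syllable — surfaces as [ə] (rule 2).
Rule 3 applies to /b/ (between /a/ and /d/: immediately after a vowel) → [β].
/d/ (between /b/ and /o/): rule 3 targets it, but not immediately after a vowel → unchanged [d].
/o/ (between /d/ and /j/) occurs in an unstressed syllable → [ə] by rule 2.
/e/ (between /j/ and /t/) fails the environment for rule 2, so it stays [e].
/t/ (between /e/ and /ʃ/): rule 1 targets it, but not between a vowel and a following unstressed vowel → unchanged [t].
/a/ meets the environment for rule 2 (in an unstressed syllable) → [ə].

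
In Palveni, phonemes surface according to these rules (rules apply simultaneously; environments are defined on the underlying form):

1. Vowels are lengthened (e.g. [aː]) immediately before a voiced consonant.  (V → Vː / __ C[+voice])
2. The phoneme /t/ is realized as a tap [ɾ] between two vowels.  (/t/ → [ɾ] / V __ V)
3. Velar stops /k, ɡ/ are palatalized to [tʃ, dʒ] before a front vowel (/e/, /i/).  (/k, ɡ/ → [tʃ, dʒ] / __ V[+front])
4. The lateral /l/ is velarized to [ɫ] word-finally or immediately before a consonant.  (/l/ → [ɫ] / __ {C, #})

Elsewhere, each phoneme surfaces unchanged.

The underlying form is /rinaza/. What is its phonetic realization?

[riːnaːza]

/r/ (word-initial): no rule targets it → [r].
/i/ (between /r/ and /n/) occurs before a voiced consonant → [iː] by rule 1.
/n/ stays [n].
/a/ (between /n/ and /z/): before a voiced consonant, so rule 1 applies → [aː].
/z/ (between /a/ and /a/) is unaffected → [z].
/a/ (word-final) fails the environment for rule 1, so it stays [a].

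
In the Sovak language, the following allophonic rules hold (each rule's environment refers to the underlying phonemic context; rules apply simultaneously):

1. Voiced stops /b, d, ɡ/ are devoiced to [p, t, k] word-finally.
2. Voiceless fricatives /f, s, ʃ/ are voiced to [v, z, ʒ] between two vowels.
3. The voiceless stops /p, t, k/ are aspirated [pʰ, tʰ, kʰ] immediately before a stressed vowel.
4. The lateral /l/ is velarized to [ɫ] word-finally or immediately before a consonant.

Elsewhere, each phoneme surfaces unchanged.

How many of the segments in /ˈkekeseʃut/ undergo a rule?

Segments that undergo a rule: /k/ → [kʰ] (rule 3); /s/ → [z] (rule 2); /ʃ/ → [ʒ] (rule 2).
All other segments surface unchanged.

3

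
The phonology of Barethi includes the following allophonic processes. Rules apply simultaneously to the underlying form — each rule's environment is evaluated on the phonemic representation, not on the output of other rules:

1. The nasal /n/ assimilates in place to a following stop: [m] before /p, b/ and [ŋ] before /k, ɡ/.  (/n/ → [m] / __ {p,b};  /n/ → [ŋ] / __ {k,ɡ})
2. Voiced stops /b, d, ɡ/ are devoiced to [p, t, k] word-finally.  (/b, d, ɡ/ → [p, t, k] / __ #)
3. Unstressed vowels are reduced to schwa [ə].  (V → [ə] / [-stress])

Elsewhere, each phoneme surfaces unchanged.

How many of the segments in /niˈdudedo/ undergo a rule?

3

Segments that undergo a rule: /i/ → [ə] (rule 3); /e/ → [ə] (rule 3); /o/ → [ə] (rule 3).
All other segments surface unchanged.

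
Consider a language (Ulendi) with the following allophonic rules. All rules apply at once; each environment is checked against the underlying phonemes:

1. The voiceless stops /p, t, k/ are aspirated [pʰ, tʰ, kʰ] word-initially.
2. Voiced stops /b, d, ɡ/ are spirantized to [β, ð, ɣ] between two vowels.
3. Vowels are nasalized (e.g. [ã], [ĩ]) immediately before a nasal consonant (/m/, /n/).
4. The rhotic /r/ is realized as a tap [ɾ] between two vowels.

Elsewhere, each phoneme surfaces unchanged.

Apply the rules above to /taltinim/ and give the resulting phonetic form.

[tʰaltĩnĩm]

Rule 1 applies to /t/ (word-initial: word-initially) → [tʰ].
/a/ (between /t/ and /l/) is in the target of rule 3 but the environment (before a nasal consonant) is not met → [a].
/l/ — not in any rule's target class → [l].
/t/ — between /l/ and /i/; rule 1 does not apply here → [t].
/i/ — between /t/ and /n/, before a nasal consonant — surfaces as [ĩ] (rule 3).
/n/ (between /i/ and /i/) is unaffected → [n].
/i/ (between /n/ and /m/) occurs before a nasal consonant → [ĩ] by rule 3.
/m/ (word-final): no rule targets it → [m].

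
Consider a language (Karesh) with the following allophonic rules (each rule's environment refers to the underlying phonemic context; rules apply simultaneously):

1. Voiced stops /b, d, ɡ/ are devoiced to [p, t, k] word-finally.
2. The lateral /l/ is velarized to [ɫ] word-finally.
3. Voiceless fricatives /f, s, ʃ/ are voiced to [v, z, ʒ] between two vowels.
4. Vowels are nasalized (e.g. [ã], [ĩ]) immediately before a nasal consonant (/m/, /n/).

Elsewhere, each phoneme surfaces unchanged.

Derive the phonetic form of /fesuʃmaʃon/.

/f/ — word-initial; rule 3 does not apply here → [f].
/e/ (between /f/ and /s/) fails the environment for rule 4, so it stays [e].
/s/ (between /e/ and /u/): between two vowels, so rule 3 applies → [z].
/u/ (between /s/ and /ʃ/) fails the environment for rule 4, so it stays [u].
/ʃ/ — between /u/ and /m/; rule 3 does not apply here → [ʃ].
/m/ (between /ʃ/ and /a/) is unaffected → [m].
/a/ (between /m/ and /ʃ/) is in the target of rule 4 but the environment (before a nasal consonant) is not met → [a].
Rule 3 applies to /ʃ/ (between /a/ and /o/: between two vowels) → [ʒ].
/o/ meets the environment for rule 4 (before a nasal consonant) → [õ].
/n/ (word-final) is unaffected → [n].

[fezuʃmaʒõn]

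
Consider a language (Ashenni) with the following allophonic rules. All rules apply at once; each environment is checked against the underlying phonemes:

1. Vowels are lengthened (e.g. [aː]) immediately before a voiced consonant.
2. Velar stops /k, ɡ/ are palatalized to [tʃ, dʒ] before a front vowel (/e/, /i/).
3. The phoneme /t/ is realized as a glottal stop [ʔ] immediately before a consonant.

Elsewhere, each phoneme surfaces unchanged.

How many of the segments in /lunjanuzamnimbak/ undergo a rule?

Segments that undergo a rule: /u/ → [uː] (rule 1); /a/ → [aː] (rule 1); /u/ → [uː] (rule 1); /a/ → [aː] (rule 1); /i/ → [iː] (rule 1).
All other segments surface unchanged.

5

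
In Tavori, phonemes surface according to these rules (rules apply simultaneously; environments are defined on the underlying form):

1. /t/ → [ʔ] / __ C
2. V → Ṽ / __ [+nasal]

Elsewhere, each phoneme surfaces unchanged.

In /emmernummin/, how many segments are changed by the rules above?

Segments that undergo a rule: /e/ → [ẽ] (rule 2); /u/ → [ũ] (rule 2); /i/ → [ĩ] (rule 2).
All other segments surface unchanged.

3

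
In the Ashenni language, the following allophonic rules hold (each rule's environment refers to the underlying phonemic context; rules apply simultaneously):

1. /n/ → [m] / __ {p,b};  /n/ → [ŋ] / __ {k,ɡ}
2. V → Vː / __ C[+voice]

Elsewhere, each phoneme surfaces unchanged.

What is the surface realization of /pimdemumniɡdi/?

/p/ stays [p].
/i/ — between /p/ and /m/, before a voiced consonant — surfaces as [iː] (rule 2).
/m/ — not in any rule's target class → [m].
/d/ (between /m/ and /e/) is unaffected → [d].
Rule 2 applies to /e/ (between /d/ and /m/: before a voiced consonant) → [eː].
/m/ — not in any rule's target class → [m].
/u/ (between /m/ and /m/) occurs before a voiced consonant → [uː] by rule 2.
/m/ stays [m].
/n/ (between /m/ and /i/) is in the target of rule 1 but the environment (before a labial or velar stop) is not met → [n].
/i/ (between /n/ and /ɡ/): before a voiced consonant, so rule 2 applies → [iː].
/ɡ/ (between /i/ and /d/) is unaffected → [ɡ].
/d/ (between /ɡ/ and /i/): no rule targets it → [d].
/i/ — word-final; rule 2 does not apply here → [i].

[piːmdeːmuːmniːɡdi]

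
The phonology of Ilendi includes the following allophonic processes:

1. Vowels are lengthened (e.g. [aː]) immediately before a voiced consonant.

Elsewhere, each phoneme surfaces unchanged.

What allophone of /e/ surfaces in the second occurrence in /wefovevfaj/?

/e/ (between /v/ and /v/): before a voiced consonant, so rule 1 applies → [eː].

[eː]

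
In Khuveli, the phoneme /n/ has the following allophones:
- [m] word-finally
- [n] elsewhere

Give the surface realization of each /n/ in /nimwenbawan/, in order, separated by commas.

Occurrence 1 (position 1): no conditioning environment matches → elsewhere allophone [n].
Occurrence 2 (position 6): no conditioning environment matches → elsewhere allophone [n].
Occurrence 3 (position 11): word-finally → [m].

[n], [n], [m]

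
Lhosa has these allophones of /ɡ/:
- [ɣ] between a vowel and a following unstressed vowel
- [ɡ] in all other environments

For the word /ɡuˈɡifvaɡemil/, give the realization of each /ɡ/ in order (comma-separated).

Occurrence 1 (position 1): no conditioning environment matches → elsewhere allophone [ɡ].
Occurrence 2 (position 3): no conditioning environment matches → elsewhere allophone [ɡ].
Occurrence 3 (position 8): between a vowel and a following unstressed vowel → [ɣ].

[ɡ], [ɡ], [ɣ]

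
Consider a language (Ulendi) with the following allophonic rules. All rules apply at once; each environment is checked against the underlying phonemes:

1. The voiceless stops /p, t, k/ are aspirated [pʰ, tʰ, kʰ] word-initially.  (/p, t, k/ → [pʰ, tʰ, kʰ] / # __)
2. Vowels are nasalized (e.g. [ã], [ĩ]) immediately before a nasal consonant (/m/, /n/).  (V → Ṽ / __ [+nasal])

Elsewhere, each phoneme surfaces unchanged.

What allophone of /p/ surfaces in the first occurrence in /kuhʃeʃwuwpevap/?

[p]

/p/ — between /w/ and /e/; rule 1 does not apply here → [p].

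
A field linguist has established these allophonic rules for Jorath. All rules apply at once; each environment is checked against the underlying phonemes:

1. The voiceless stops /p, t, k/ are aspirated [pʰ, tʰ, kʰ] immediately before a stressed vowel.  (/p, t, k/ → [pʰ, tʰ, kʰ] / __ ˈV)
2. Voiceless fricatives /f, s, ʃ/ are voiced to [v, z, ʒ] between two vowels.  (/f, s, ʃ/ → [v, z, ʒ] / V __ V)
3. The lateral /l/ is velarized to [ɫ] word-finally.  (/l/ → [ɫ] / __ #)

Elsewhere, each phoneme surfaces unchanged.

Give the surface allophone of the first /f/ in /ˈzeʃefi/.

/f/ (between /e/ and /i/): between two vowels, so rule 2 applies → [v].

[v]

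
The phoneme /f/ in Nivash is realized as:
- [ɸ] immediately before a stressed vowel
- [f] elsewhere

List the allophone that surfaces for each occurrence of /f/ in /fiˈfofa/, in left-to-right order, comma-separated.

Occurrence 1 (position 1): no conditioning environment matches → elsewhere allophone [f].
Occurrence 2 (position 3): immediately before a stressed vowel → [ɸ].
Occurrence 3 (position 5): no conditioning environment matches → elsewhere allophone [f].

[f], [ɸ], [f]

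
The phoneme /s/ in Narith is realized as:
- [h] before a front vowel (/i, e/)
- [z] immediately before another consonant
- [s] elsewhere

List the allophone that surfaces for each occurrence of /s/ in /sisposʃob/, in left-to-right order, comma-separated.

Occurrence 1 (position 1): before a front vowel (/i, e/) → [h].
Occurrence 2 (position 3): immediately before another consonant → [z].
Occurrence 3 (position 6): immediately before another consonant → [z].

[h], [z], [z]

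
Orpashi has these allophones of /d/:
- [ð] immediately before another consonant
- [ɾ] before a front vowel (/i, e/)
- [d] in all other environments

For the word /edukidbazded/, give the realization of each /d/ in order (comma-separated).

Occurrence 1 (position 2): no conditioning environment matches → elsewhere allophone [d].
Occurrence 2 (position 6): immediately before another consonant → [ð].
Occurrence 3 (position 10): before a front vowel (/i, e/) → [ɾ].
Occurrence 4 (position 12): no conditioning environment matches → elsewhere allophone [d].

[d], [ð], [ɾ], [d]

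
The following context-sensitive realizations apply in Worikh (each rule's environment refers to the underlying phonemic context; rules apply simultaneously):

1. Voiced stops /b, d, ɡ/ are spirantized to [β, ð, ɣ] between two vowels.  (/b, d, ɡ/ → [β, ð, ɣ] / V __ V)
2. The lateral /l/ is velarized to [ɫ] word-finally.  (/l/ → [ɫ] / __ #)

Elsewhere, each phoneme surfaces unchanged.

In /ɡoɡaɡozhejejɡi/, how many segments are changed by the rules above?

Segments that undergo a rule: /ɡ/ → [ɣ] (rule 1); /ɡ/ → [ɣ] (rule 1).
All other segments surface unchanged.

2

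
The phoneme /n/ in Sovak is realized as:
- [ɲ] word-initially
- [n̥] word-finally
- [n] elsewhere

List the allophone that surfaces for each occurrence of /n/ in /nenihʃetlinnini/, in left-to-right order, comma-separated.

Occurrence 1 (position 1): word-initially → [ɲ].
Occurrence 2 (position 3): no conditioning environment matches → elsewhere allophone [n].
Occurrence 3 (position 11): no conditioning environment matches → elsewhere allophone [n].
Occurrence 4 (position 12): no conditioning environment matches → elsewhere allophone [n].
Occurrence 5 (position 14): no conditioning environment matches → elsewhere allophone [n].

[ɲ], [n], [n], [n], [n]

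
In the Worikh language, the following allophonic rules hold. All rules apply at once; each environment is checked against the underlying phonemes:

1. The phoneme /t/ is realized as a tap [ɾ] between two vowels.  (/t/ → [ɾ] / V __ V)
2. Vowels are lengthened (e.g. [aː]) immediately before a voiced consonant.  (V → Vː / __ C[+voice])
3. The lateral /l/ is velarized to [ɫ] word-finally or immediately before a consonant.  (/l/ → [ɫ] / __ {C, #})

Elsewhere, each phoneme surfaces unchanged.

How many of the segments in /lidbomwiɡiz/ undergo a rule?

Segments that undergo a rule: /i/ → [iː] (rule 2); /o/ → [oː] (rule 2); /i/ → [iː] (rule 2); /i/ → [iː] (rule 2).
All other segments surface unchanged.

4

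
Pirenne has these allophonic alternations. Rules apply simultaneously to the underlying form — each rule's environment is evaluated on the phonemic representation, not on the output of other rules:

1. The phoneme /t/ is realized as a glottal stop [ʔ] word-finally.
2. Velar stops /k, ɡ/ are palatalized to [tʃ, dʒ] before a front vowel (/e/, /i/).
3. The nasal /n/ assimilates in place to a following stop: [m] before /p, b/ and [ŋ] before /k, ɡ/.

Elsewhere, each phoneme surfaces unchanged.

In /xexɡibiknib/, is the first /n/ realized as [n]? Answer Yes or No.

Yes

/n/ (between /k/ and /i/) is in the target of rule 3 but the environment (before a labial or velar stop) is not met → [n].
The actual realization is [n], which matches [n].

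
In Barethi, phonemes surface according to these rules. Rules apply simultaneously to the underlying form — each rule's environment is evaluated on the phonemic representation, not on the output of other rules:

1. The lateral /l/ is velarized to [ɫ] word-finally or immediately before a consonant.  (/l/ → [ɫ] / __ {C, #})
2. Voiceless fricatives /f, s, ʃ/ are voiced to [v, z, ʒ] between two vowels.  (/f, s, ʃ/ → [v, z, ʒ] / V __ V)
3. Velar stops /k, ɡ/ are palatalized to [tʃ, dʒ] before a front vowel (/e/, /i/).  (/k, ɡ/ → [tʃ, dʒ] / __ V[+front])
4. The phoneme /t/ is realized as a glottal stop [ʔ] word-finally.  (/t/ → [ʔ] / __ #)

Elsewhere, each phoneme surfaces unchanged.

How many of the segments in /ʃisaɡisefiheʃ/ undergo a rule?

Segments that undergo a rule: /s/ → [z] (rule 2); /ɡ/ → [dʒ] (rule 3); /s/ → [z] (rule 2); /f/ → [v] (rule 2).
All other segments surface unchanged.

4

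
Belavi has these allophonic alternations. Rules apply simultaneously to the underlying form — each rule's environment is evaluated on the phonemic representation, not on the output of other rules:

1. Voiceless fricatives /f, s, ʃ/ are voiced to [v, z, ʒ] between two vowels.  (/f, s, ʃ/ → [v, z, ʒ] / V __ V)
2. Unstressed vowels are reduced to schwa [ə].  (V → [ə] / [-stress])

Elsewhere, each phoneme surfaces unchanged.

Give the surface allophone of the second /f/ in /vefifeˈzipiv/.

Rule 1 applies to /f/ (between /i/ and /e/: between two vowels) → [v].

[v]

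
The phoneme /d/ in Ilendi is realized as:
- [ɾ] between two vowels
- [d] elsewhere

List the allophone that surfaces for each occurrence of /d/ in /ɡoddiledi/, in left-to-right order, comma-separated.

Occurrence 1 (position 3): no conditioning environment matches → elsewhere allophone [d].
Occurrence 2 (position 4): no conditioning environment matches → elsewhere allophone [d].
Occurrence 3 (position 8): between two vowels → [ɾ].

[d], [d], [ɾ]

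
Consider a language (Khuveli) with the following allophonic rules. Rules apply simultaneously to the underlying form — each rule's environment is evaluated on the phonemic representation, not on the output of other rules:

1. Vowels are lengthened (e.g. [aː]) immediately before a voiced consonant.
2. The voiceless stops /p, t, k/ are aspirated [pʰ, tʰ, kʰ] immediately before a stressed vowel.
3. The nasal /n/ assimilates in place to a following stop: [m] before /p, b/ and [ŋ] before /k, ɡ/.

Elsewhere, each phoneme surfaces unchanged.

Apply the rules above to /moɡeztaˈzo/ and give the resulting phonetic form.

/m/ (word-initial): no rule targets it → [m].
/o/ (between /m/ and /ɡ/): before a voiced consonant, so rule 1 applies → [oː].
/ɡ/ (between /o/ and /e/) is unaffected → [ɡ].
/e/ (between /ɡ/ and /z/) occurs before a voiced consonant → [eː] by rule 1.
/z/ (between /e/ and /t/) is unaffected → [z].
/t/ — between /z/ and /a/; rule 2 does not apply here → [t].
/a/ — between /t/ and /z/, before a voiced consonant — surfaces as [aː] (rule 1).
/z/ (between /a/ and /o/) is unaffected → [z].
/o/ (word-final): rule 1 targets it, but not before a voiced consonant → unchanged [o].

[moːɡeːztaːˈzo]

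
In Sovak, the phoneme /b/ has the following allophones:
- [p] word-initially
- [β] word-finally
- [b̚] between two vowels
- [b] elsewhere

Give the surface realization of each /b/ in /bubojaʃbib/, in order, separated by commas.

Occurrence 1 (position 1): word-initially → [p].
Occurrence 2 (position 3): between two vowels → [b̚].
Occurrence 3 (position 8): no conditioning environment matches → elsewhere allophone [b].
Occurrence 4 (position 10): word-finally → [β].

[p], [b̚], [b], [β]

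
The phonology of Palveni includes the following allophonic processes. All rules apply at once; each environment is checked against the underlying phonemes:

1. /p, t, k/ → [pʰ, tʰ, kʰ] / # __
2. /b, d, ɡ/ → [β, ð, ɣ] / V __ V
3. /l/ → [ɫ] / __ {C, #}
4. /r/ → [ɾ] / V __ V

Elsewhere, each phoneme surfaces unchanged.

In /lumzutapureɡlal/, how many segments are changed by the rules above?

Segments that undergo a rule: /r/ → [ɾ] (rule 4); /l/ → [ɫ] (rule 3).
All other segments surface unchanged.

2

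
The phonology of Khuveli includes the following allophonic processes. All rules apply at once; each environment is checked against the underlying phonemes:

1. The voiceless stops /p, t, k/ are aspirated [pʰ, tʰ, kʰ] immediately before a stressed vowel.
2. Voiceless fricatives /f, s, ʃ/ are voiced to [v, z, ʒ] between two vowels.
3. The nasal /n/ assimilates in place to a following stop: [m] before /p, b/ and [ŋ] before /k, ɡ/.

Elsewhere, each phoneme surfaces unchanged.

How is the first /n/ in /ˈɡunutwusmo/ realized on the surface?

/n/ (between /u/ and /u/) is in the target of rule 3 but the environment (before a labial or velar stop) is not met → [n].

[n]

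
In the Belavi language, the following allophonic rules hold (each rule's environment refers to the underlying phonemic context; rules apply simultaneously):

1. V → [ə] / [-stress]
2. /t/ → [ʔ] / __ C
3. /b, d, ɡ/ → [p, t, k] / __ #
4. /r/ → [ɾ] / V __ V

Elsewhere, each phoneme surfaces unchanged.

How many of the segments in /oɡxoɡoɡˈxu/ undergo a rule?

3

Segments that undergo a rule: /o/ → [ə] (rule 1); /o/ → [ə] (rule 1); /o/ → [ə] (rule 1).
All other segments surface unchanged.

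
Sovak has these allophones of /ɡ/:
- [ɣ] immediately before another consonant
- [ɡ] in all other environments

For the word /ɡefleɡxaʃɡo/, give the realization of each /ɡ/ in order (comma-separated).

[ɡ], [ɣ], [ɡ]

Occurrence 1 (position 1): no conditioning environment matches → elsewhere allophone [ɡ].
Occurrence 2 (position 6): immediately before another consonant → [ɣ].
Occurrence 3 (position 10): no conditioning environment matches → elsewhere allophone [ɡ].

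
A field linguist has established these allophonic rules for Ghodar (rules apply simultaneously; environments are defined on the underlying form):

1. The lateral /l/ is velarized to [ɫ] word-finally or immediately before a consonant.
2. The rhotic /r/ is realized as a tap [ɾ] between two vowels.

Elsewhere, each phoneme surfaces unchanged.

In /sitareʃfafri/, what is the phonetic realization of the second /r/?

/r/ (between /f/ and /i/): rule 2 targets it, but not between two vowels → unchanged [r].

[r]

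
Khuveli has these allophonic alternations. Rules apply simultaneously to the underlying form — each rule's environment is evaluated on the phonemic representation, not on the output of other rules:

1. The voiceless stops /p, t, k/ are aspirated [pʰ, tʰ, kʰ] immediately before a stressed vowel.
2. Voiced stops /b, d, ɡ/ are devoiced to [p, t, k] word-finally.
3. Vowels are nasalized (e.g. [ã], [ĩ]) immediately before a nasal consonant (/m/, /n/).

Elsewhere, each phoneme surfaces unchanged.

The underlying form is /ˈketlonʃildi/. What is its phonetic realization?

[ˈkʰetlõnʃildi]

/k/ meets the environment for rule 1 (immediately before a stressed vowel) → [kʰ].
/e/ (between /k/ and /t/) is in the target of rule 3 but the environment (before a nasal consonant) is not met → [e].
/t/ — between /e/ and /l/; rule 1 does not apply here → [t].
/l/ stays [l].
Rule 3 applies to /o/ (between /l/ and /n/: before a nasal consonant) → [õ].
/n/ (between /o/ and /ʃ/): no rule targets it → [n].
/ʃ/ stays [ʃ].
/i/ (between /ʃ/ and /l/) fails the environment for rule 3, so it stays [i].
/l/ — not in any rule's target class → [l].
/d/ (between /l/ and /i/) fails the environment for rule 2, so it stays [d].
/i/ — word-final; rule 3 does not apply here → [i].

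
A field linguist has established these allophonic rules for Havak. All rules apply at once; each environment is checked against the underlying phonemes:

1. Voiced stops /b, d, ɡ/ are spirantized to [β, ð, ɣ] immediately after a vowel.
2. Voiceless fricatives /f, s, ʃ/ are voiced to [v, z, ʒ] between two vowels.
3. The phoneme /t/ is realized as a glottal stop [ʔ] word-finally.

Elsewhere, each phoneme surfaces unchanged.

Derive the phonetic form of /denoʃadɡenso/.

[denoʒaðɡenso]

/d/ (word-initial): rule 1 targets it, but not immediately after a vowel → unchanged [d].
/e/ stays [e].
/n/ (between /e/ and /o/) is unaffected → [n].
/o/ (between /n/ and /ʃ/) is unaffected → [o].
/ʃ/ meets the environment for rule 2 (between two vowels) → [ʒ].
/a/ (between /ʃ/ and /d/) is unaffected → [a].
Rule 1 applies to /d/ (between /a/ and /ɡ/: immediately after a vowel) → [ð].
/ɡ/ — between /d/ and /e/; rule 1 does not apply here → [ɡ].
/e/ (between /ɡ/ and /n/) is unaffected → [e].
/n/ — not in any rule's target class → [n].
/s/ (between /n/ and /o/): rule 2 targets it, but not between two vowels → unchanged [s].
/o/ — not in any rule's target class → [o].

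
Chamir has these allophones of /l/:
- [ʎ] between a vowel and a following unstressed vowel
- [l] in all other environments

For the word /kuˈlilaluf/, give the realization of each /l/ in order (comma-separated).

[l], [ʎ], [ʎ]

Occurrence 1 (position 3): no conditioning environment matches → elsewhere allophone [l].
Occurrence 2 (position 5): between a vowel and a following unstressed vowel → [ʎ].
Occurrence 3 (position 7): between a vowel and a following unstressed vowel → [ʎ].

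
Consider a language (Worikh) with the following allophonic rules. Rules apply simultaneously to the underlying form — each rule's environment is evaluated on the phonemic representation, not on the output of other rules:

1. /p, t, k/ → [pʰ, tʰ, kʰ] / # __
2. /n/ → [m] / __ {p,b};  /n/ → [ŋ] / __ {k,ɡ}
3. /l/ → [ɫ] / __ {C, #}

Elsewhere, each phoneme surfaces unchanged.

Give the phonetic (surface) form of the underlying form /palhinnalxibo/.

[pʰaɫhinnaɫxibo]

/p/ (word-initial) occurs word-initially → [pʰ] by rule 1.
/l/ — between /a/ and /h/, word-finally or immediately before a consonant — surfaces as [ɫ] (rule 3).
/n/ (between /i/ and /n/) is in the target of rule 2 but the environment (before a labial or velar stop) is not met → [n].
/n/ (between /n/ and /a/): rule 2 targets it, but not before a labial or velar stop → unchanged [n].
/l/ (between /a/ and /x/) occurs word-finally or immediately before a consonant → [ɫ] by rule 3.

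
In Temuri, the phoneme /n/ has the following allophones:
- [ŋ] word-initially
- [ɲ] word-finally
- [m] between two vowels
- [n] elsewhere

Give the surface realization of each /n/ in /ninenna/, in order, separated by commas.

Occurrence 1 (position 1): word-initially → [ŋ].
Occurrence 2 (position 3): between two vowels → [m].
Occurrence 3 (position 5): no conditioning environment matches → elsewhere allophone [n].
Occurrence 4 (position 6): no conditioning environment matches → elsewhere allophone [n].

[ŋ], [m], [n], [n]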